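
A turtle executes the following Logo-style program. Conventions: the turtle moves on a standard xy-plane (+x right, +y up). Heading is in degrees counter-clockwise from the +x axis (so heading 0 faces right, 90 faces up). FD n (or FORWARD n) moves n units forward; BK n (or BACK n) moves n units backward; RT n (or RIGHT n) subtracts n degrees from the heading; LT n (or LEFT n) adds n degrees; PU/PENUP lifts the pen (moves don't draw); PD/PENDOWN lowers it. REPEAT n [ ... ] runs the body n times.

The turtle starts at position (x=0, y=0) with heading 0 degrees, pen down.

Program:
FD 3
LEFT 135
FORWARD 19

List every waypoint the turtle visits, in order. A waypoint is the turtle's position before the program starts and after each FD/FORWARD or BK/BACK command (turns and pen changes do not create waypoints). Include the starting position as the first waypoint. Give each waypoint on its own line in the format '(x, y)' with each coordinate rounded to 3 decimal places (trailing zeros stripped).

Executing turtle program step by step:
Start: pos=(0,0), heading=0, pen down
FD 3: (0,0) -> (3,0) [heading=0, draw]
LT 135: heading 0 -> 135
FD 19: (3,0) -> (-10.435,13.435) [heading=135, draw]
Final: pos=(-10.435,13.435), heading=135, 2 segment(s) drawn
Waypoints (3 total):
(0, 0)
(3, 0)
(-10.435, 13.435)

Answer: (0, 0)
(3, 0)
(-10.435, 13.435)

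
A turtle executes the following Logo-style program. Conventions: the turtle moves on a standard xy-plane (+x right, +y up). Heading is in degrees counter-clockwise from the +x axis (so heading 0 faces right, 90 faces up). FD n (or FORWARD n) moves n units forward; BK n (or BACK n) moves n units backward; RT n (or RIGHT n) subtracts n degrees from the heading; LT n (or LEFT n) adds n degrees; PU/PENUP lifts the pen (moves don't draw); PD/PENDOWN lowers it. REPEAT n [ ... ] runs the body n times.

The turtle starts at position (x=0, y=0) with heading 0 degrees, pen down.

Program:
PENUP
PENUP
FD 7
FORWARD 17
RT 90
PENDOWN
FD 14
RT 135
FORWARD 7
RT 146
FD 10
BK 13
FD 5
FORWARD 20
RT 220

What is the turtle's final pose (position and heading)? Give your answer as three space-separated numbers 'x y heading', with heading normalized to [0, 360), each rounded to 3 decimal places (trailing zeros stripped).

Executing turtle program step by step:
Start: pos=(0,0), heading=0, pen down
PU: pen up
PU: pen up
FD 7: (0,0) -> (7,0) [heading=0, move]
FD 17: (7,0) -> (24,0) [heading=0, move]
RT 90: heading 0 -> 270
PD: pen down
FD 14: (24,0) -> (24,-14) [heading=270, draw]
RT 135: heading 270 -> 135
FD 7: (24,-14) -> (19.05,-9.05) [heading=135, draw]
RT 146: heading 135 -> 349
FD 10: (19.05,-9.05) -> (28.867,-10.958) [heading=349, draw]
BK 13: (28.867,-10.958) -> (16.105,-8.478) [heading=349, draw]
FD 5: (16.105,-8.478) -> (21.014,-9.432) [heading=349, draw]
FD 20: (21.014,-9.432) -> (40.646,-13.248) [heading=349, draw]
RT 220: heading 349 -> 129
Final: pos=(40.646,-13.248), heading=129, 6 segment(s) drawn

Answer: 40.646 -13.248 129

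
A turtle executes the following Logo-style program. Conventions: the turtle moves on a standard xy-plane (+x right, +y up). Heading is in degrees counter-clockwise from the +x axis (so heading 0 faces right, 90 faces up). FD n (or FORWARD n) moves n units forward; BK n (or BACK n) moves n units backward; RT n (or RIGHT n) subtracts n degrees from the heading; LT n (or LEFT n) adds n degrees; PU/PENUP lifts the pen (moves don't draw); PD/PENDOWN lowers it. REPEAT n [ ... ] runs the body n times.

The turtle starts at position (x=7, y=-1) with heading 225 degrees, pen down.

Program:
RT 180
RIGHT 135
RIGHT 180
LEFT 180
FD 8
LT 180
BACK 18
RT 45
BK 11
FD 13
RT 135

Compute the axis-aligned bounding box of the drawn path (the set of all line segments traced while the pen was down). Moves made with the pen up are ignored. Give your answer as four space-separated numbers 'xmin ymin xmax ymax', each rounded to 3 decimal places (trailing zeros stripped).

Answer: -0.778 -34.778 8.414 -1

Derivation:
Executing turtle program step by step:
Start: pos=(7,-1), heading=225, pen down
RT 180: heading 225 -> 45
RT 135: heading 45 -> 270
RT 180: heading 270 -> 90
LT 180: heading 90 -> 270
FD 8: (7,-1) -> (7,-9) [heading=270, draw]
LT 180: heading 270 -> 90
BK 18: (7,-9) -> (7,-27) [heading=90, draw]
RT 45: heading 90 -> 45
BK 11: (7,-27) -> (-0.778,-34.778) [heading=45, draw]
FD 13: (-0.778,-34.778) -> (8.414,-25.586) [heading=45, draw]
RT 135: heading 45 -> 270
Final: pos=(8.414,-25.586), heading=270, 4 segment(s) drawn

Segment endpoints: x in {-0.778, 7, 7, 8.414}, y in {-34.778, -27, -25.586, -9, -1}
xmin=-0.778, ymin=-34.778, xmax=8.414, ymax=-1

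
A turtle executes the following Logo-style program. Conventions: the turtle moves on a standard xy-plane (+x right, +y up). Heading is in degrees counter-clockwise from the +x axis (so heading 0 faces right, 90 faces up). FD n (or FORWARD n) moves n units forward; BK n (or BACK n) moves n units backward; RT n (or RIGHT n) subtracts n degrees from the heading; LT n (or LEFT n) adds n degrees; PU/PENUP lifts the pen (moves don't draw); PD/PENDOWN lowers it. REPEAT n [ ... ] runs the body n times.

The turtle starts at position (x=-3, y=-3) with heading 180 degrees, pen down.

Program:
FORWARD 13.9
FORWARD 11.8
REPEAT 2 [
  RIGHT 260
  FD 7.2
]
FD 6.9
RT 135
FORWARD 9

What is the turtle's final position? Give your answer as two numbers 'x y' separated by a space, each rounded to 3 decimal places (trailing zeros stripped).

Executing turtle program step by step:
Start: pos=(-3,-3), heading=180, pen down
FD 13.9: (-3,-3) -> (-16.9,-3) [heading=180, draw]
FD 11.8: (-16.9,-3) -> (-28.7,-3) [heading=180, draw]
REPEAT 2 [
  -- iteration 1/2 --
  RT 260: heading 180 -> 280
  FD 7.2: (-28.7,-3) -> (-27.45,-10.091) [heading=280, draw]
  -- iteration 2/2 --
  RT 260: heading 280 -> 20
  FD 7.2: (-27.45,-10.091) -> (-20.684,-7.628) [heading=20, draw]
]
FD 6.9: (-20.684,-7.628) -> (-14.2,-5.268) [heading=20, draw]
RT 135: heading 20 -> 245
FD 9: (-14.2,-5.268) -> (-18.004,-13.425) [heading=245, draw]
Final: pos=(-18.004,-13.425), heading=245, 6 segment(s) drawn

Answer: -18.004 -13.425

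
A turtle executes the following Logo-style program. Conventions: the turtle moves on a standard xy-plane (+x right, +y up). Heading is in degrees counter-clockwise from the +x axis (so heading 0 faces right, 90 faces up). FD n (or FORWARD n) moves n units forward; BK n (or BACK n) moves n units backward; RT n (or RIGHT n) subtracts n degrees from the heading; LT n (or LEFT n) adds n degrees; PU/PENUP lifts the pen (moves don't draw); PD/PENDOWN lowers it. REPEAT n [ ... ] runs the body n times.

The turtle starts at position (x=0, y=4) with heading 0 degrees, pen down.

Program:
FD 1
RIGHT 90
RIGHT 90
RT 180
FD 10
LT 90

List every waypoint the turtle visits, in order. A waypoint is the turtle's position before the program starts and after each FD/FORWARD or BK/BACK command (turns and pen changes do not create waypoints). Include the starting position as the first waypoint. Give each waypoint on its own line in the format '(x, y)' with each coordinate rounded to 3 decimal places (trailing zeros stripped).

Answer: (0, 4)
(1, 4)
(11, 4)

Derivation:
Executing turtle program step by step:
Start: pos=(0,4), heading=0, pen down
FD 1: (0,4) -> (1,4) [heading=0, draw]
RT 90: heading 0 -> 270
RT 90: heading 270 -> 180
RT 180: heading 180 -> 0
FD 10: (1,4) -> (11,4) [heading=0, draw]
LT 90: heading 0 -> 90
Final: pos=(11,4), heading=90, 2 segment(s) drawn
Waypoints (3 total):
(0, 4)
(1, 4)
(11, 4)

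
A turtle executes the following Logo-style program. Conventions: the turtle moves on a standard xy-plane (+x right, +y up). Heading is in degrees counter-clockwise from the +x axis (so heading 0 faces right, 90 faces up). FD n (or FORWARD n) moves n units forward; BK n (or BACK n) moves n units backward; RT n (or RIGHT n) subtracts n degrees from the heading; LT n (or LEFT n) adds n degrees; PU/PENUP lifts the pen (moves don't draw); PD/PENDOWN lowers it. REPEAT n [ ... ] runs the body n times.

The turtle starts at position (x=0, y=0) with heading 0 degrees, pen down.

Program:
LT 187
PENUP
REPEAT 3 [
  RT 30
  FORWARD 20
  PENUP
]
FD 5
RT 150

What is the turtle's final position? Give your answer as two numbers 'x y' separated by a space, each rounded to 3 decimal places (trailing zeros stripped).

Executing turtle program step by step:
Start: pos=(0,0), heading=0, pen down
LT 187: heading 0 -> 187
PU: pen up
REPEAT 3 [
  -- iteration 1/3 --
  RT 30: heading 187 -> 157
  FD 20: (0,0) -> (-18.41,7.815) [heading=157, move]
  PU: pen up
  -- iteration 2/3 --
  RT 30: heading 157 -> 127
  FD 20: (-18.41,7.815) -> (-30.446,23.787) [heading=127, move]
  PU: pen up
  -- iteration 3/3 --
  RT 30: heading 127 -> 97
  FD 20: (-30.446,23.787) -> (-32.884,43.638) [heading=97, move]
  PU: pen up
]
FD 5: (-32.884,43.638) -> (-33.493,48.601) [heading=97, move]
RT 150: heading 97 -> 307
Final: pos=(-33.493,48.601), heading=307, 0 segment(s) drawn

Answer: -33.493 48.601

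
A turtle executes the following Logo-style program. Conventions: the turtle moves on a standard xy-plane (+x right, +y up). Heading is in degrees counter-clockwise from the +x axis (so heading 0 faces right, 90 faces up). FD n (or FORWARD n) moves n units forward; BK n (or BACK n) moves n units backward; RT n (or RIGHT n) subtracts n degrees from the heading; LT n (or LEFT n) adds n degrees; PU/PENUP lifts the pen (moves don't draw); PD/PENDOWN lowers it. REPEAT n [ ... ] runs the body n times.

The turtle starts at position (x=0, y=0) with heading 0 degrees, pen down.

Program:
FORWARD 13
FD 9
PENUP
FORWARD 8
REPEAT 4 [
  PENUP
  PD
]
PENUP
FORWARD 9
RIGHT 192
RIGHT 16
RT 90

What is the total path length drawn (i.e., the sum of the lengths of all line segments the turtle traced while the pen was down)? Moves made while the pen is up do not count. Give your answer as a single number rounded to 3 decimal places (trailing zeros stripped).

Answer: 22

Derivation:
Executing turtle program step by step:
Start: pos=(0,0), heading=0, pen down
FD 13: (0,0) -> (13,0) [heading=0, draw]
FD 9: (13,0) -> (22,0) [heading=0, draw]
PU: pen up
FD 8: (22,0) -> (30,0) [heading=0, move]
REPEAT 4 [
  -- iteration 1/4 --
  PU: pen up
  PD: pen down
  -- iteration 2/4 --
  PU: pen up
  PD: pen down
  -- iteration 3/4 --
  PU: pen up
  PD: pen down
  -- iteration 4/4 --
  PU: pen up
  PD: pen down
]
PU: pen up
FD 9: (30,0) -> (39,0) [heading=0, move]
RT 192: heading 0 -> 168
RT 16: heading 168 -> 152
RT 90: heading 152 -> 62
Final: pos=(39,0), heading=62, 2 segment(s) drawn

Segment lengths:
  seg 1: (0,0) -> (13,0), length = 13
  seg 2: (13,0) -> (22,0), length = 9
Total = 22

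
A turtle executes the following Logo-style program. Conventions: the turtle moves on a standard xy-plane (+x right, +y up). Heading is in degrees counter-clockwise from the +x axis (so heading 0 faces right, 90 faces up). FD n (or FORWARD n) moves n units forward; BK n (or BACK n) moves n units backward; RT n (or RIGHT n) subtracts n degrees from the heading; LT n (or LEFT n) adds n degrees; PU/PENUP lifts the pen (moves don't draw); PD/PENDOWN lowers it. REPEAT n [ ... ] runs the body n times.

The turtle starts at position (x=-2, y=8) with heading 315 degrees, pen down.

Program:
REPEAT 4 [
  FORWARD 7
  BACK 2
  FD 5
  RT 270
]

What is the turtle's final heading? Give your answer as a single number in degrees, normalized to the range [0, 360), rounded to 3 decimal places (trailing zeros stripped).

Executing turtle program step by step:
Start: pos=(-2,8), heading=315, pen down
REPEAT 4 [
  -- iteration 1/4 --
  FD 7: (-2,8) -> (2.95,3.05) [heading=315, draw]
  BK 2: (2.95,3.05) -> (1.536,4.464) [heading=315, draw]
  FD 5: (1.536,4.464) -> (5.071,0.929) [heading=315, draw]
  RT 270: heading 315 -> 45
  -- iteration 2/4 --
  FD 7: (5.071,0.929) -> (10.021,5.879) [heading=45, draw]
  BK 2: (10.021,5.879) -> (8.607,4.464) [heading=45, draw]
  FD 5: (8.607,4.464) -> (12.142,8) [heading=45, draw]
  RT 270: heading 45 -> 135
  -- iteration 3/4 --
  FD 7: (12.142,8) -> (7.192,12.95) [heading=135, draw]
  BK 2: (7.192,12.95) -> (8.607,11.536) [heading=135, draw]
  FD 5: (8.607,11.536) -> (5.071,15.071) [heading=135, draw]
  RT 270: heading 135 -> 225
  -- iteration 4/4 --
  FD 7: (5.071,15.071) -> (0.121,10.121) [heading=225, draw]
  BK 2: (0.121,10.121) -> (1.536,11.536) [heading=225, draw]
  FD 5: (1.536,11.536) -> (-2,8) [heading=225, draw]
  RT 270: heading 225 -> 315
]
Final: pos=(-2,8), heading=315, 12 segment(s) drawn

Answer: 315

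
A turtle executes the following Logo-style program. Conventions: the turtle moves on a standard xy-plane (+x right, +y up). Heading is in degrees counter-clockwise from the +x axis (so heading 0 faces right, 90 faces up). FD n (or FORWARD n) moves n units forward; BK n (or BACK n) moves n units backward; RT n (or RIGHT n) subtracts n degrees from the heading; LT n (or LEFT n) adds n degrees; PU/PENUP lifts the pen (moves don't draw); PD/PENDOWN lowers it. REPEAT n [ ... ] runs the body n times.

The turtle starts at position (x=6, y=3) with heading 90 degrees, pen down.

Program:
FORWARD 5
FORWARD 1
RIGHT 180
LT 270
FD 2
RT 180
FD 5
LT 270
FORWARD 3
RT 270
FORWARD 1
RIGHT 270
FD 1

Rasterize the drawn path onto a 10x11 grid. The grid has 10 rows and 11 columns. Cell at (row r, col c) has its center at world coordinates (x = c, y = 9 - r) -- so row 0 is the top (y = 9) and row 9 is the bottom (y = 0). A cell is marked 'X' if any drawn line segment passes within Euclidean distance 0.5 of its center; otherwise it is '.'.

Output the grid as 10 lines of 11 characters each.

Segment 0: (6,3) -> (6,8)
Segment 1: (6,8) -> (6,9)
Segment 2: (6,9) -> (4,9)
Segment 3: (4,9) -> (9,9)
Segment 4: (9,9) -> (9,6)
Segment 5: (9,6) -> (10,6)
Segment 6: (10,6) -> (10,7)

Answer: ....XXXXXX.
......X..X.
......X..XX
......X..XX
......X....
......X....
......X....
...........
...........
...........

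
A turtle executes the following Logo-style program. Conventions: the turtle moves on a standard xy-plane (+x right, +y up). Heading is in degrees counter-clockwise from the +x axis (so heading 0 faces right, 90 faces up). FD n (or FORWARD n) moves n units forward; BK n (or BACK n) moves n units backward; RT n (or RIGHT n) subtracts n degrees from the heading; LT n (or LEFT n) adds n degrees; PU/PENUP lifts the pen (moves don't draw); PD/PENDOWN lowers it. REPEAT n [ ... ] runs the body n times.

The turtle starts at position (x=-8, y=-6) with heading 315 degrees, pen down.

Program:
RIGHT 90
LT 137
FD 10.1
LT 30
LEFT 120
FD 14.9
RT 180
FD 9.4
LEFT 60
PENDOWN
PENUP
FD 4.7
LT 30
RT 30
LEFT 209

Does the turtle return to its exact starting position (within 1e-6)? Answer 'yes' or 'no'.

Executing turtle program step by step:
Start: pos=(-8,-6), heading=315, pen down
RT 90: heading 315 -> 225
LT 137: heading 225 -> 2
FD 10.1: (-8,-6) -> (2.094,-5.648) [heading=2, draw]
LT 30: heading 2 -> 32
LT 120: heading 32 -> 152
FD 14.9: (2.094,-5.648) -> (-11.062,1.348) [heading=152, draw]
RT 180: heading 152 -> 332
FD 9.4: (-11.062,1.348) -> (-2.762,-3.065) [heading=332, draw]
LT 60: heading 332 -> 32
PD: pen down
PU: pen up
FD 4.7: (-2.762,-3.065) -> (1.223,-0.575) [heading=32, move]
LT 30: heading 32 -> 62
RT 30: heading 62 -> 32
LT 209: heading 32 -> 241
Final: pos=(1.223,-0.575), heading=241, 3 segment(s) drawn

Start position: (-8, -6)
Final position: (1.223, -0.575)
Distance = 10.701; >= 1e-6 -> NOT closed

Answer: no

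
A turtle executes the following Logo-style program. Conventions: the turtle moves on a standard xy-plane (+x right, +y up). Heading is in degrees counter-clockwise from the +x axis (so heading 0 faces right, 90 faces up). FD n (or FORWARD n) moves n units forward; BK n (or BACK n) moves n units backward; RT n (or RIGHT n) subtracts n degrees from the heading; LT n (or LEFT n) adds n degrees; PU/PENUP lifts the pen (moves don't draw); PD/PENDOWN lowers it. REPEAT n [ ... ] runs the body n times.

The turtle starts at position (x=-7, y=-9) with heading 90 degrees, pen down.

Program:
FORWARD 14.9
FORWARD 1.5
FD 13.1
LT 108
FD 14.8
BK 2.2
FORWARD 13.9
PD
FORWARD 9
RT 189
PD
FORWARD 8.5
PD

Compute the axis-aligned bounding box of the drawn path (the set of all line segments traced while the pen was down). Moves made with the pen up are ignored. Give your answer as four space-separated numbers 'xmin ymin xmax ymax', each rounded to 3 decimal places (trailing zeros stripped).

Answer: -40.763 -9 -7 20.5

Derivation:
Executing turtle program step by step:
Start: pos=(-7,-9), heading=90, pen down
FD 14.9: (-7,-9) -> (-7,5.9) [heading=90, draw]
FD 1.5: (-7,5.9) -> (-7,7.4) [heading=90, draw]
FD 13.1: (-7,7.4) -> (-7,20.5) [heading=90, draw]
LT 108: heading 90 -> 198
FD 14.8: (-7,20.5) -> (-21.076,15.927) [heading=198, draw]
BK 2.2: (-21.076,15.927) -> (-18.983,16.606) [heading=198, draw]
FD 13.9: (-18.983,16.606) -> (-32.203,12.311) [heading=198, draw]
PD: pen down
FD 9: (-32.203,12.311) -> (-40.763,9.53) [heading=198, draw]
RT 189: heading 198 -> 9
PD: pen down
FD 8.5: (-40.763,9.53) -> (-32.367,10.86) [heading=9, draw]
PD: pen down
Final: pos=(-32.367,10.86), heading=9, 8 segment(s) drawn

Segment endpoints: x in {-40.763, -32.367, -32.203, -21.076, -18.983, -7, -7, -7}, y in {-9, 5.9, 7.4, 9.53, 10.86, 12.311, 15.927, 16.606, 20.5}
xmin=-40.763, ymin=-9, xmax=-7, ymax=20.5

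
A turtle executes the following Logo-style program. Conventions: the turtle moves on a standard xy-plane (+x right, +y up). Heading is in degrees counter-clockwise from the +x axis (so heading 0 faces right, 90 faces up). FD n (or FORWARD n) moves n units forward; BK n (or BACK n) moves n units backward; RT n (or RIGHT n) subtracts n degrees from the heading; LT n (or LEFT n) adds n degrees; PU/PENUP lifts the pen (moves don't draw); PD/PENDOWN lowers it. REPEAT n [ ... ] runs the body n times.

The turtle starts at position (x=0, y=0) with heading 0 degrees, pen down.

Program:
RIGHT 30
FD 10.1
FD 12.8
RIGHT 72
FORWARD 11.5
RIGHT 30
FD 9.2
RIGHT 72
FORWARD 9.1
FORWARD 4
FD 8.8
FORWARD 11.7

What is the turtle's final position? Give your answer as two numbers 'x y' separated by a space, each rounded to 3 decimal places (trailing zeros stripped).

Answer: -19.41 -15.869

Derivation:
Executing turtle program step by step:
Start: pos=(0,0), heading=0, pen down
RT 30: heading 0 -> 330
FD 10.1: (0,0) -> (8.747,-5.05) [heading=330, draw]
FD 12.8: (8.747,-5.05) -> (19.832,-11.45) [heading=330, draw]
RT 72: heading 330 -> 258
FD 11.5: (19.832,-11.45) -> (17.441,-22.699) [heading=258, draw]
RT 30: heading 258 -> 228
FD 9.2: (17.441,-22.699) -> (11.285,-29.536) [heading=228, draw]
RT 72: heading 228 -> 156
FD 9.1: (11.285,-29.536) -> (2.972,-25.834) [heading=156, draw]
FD 4: (2.972,-25.834) -> (-0.682,-24.207) [heading=156, draw]
FD 8.8: (-0.682,-24.207) -> (-8.722,-20.628) [heading=156, draw]
FD 11.7: (-8.722,-20.628) -> (-19.41,-15.869) [heading=156, draw]
Final: pos=(-19.41,-15.869), heading=156, 8 segment(s) drawn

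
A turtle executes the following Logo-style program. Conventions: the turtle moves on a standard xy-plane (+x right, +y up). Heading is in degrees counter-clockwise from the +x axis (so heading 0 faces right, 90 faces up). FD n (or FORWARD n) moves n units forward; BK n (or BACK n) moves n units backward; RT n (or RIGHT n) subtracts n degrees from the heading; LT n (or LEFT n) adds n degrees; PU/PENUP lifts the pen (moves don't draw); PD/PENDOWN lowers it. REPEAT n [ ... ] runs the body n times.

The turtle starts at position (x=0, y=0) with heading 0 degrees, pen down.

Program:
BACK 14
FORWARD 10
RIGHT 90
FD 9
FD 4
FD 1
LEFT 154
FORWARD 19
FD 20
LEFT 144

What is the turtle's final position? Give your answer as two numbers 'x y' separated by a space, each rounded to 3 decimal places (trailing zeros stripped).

Answer: 13.096 21.053

Derivation:
Executing turtle program step by step:
Start: pos=(0,0), heading=0, pen down
BK 14: (0,0) -> (-14,0) [heading=0, draw]
FD 10: (-14,0) -> (-4,0) [heading=0, draw]
RT 90: heading 0 -> 270
FD 9: (-4,0) -> (-4,-9) [heading=270, draw]
FD 4: (-4,-9) -> (-4,-13) [heading=270, draw]
FD 1: (-4,-13) -> (-4,-14) [heading=270, draw]
LT 154: heading 270 -> 64
FD 19: (-4,-14) -> (4.329,3.077) [heading=64, draw]
FD 20: (4.329,3.077) -> (13.096,21.053) [heading=64, draw]
LT 144: heading 64 -> 208
Final: pos=(13.096,21.053), heading=208, 7 segment(s) drawn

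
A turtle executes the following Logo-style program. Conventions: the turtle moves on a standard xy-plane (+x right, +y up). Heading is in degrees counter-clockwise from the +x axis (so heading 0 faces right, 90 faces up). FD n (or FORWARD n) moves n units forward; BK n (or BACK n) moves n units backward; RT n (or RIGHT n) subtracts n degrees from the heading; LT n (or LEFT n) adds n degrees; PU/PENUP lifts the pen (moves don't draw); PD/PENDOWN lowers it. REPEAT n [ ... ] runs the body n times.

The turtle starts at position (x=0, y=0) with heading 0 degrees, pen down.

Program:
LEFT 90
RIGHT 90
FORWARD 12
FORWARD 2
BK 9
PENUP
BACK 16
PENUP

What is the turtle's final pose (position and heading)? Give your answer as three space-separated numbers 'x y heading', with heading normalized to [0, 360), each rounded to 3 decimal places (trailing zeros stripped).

Executing turtle program step by step:
Start: pos=(0,0), heading=0, pen down
LT 90: heading 0 -> 90
RT 90: heading 90 -> 0
FD 12: (0,0) -> (12,0) [heading=0, draw]
FD 2: (12,0) -> (14,0) [heading=0, draw]
BK 9: (14,0) -> (5,0) [heading=0, draw]
PU: pen up
BK 16: (5,0) -> (-11,0) [heading=0, move]
PU: pen up
Final: pos=(-11,0), heading=0, 3 segment(s) drawn

Answer: -11 0 0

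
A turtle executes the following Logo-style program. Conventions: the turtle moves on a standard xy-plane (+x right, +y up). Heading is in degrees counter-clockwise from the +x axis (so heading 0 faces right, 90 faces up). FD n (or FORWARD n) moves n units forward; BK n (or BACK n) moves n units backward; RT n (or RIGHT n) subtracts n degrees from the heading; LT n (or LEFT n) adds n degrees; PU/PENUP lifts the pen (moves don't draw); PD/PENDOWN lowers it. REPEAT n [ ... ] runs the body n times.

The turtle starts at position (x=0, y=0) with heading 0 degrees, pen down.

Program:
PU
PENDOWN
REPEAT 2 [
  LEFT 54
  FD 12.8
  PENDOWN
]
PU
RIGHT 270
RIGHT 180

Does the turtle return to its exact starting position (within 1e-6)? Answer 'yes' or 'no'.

Answer: no

Derivation:
Executing turtle program step by step:
Start: pos=(0,0), heading=0, pen down
PU: pen up
PD: pen down
REPEAT 2 [
  -- iteration 1/2 --
  LT 54: heading 0 -> 54
  FD 12.8: (0,0) -> (7.524,10.355) [heading=54, draw]
  PD: pen down
  -- iteration 2/2 --
  LT 54: heading 54 -> 108
  FD 12.8: (7.524,10.355) -> (3.568,22.529) [heading=108, draw]
  PD: pen down
]
PU: pen up
RT 270: heading 108 -> 198
RT 180: heading 198 -> 18
Final: pos=(3.568,22.529), heading=18, 2 segment(s) drawn

Start position: (0, 0)
Final position: (3.568, 22.529)
Distance = 22.81; >= 1e-6 -> NOT closed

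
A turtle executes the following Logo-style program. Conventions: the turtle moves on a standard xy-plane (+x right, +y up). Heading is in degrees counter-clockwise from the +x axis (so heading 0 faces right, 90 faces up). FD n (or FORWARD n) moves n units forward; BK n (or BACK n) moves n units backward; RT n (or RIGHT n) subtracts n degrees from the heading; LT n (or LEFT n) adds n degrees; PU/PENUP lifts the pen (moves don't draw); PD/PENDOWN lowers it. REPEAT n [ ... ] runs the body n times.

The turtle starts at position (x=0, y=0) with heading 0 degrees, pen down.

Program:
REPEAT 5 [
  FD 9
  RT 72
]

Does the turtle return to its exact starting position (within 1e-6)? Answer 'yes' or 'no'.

Executing turtle program step by step:
Start: pos=(0,0), heading=0, pen down
REPEAT 5 [
  -- iteration 1/5 --
  FD 9: (0,0) -> (9,0) [heading=0, draw]
  RT 72: heading 0 -> 288
  -- iteration 2/5 --
  FD 9: (9,0) -> (11.781,-8.56) [heading=288, draw]
  RT 72: heading 288 -> 216
  -- iteration 3/5 --
  FD 9: (11.781,-8.56) -> (4.5,-13.85) [heading=216, draw]
  RT 72: heading 216 -> 144
  -- iteration 4/5 --
  FD 9: (4.5,-13.85) -> (-2.781,-8.56) [heading=144, draw]
  RT 72: heading 144 -> 72
  -- iteration 5/5 --
  FD 9: (-2.781,-8.56) -> (0,0) [heading=72, draw]
  RT 72: heading 72 -> 0
]
Final: pos=(0,0), heading=0, 5 segment(s) drawn

Start position: (0, 0)
Final position: (0, 0)
Distance = 0; < 1e-6 -> CLOSED

Answer: yes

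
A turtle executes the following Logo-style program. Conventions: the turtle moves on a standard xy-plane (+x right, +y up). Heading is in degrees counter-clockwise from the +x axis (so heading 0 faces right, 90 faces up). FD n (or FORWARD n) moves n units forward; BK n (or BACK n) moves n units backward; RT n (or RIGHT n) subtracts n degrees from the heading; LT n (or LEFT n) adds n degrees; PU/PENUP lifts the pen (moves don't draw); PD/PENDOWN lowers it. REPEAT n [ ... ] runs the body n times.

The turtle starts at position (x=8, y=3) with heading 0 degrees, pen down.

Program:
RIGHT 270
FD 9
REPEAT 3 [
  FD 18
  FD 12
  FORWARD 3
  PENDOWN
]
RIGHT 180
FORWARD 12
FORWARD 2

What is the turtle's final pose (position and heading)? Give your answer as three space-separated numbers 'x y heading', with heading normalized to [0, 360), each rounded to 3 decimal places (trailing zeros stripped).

Executing turtle program step by step:
Start: pos=(8,3), heading=0, pen down
RT 270: heading 0 -> 90
FD 9: (8,3) -> (8,12) [heading=90, draw]
REPEAT 3 [
  -- iteration 1/3 --
  FD 18: (8,12) -> (8,30) [heading=90, draw]
  FD 12: (8,30) -> (8,42) [heading=90, draw]
  FD 3: (8,42) -> (8,45) [heading=90, draw]
  PD: pen down
  -- iteration 2/3 --
  FD 18: (8,45) -> (8,63) [heading=90, draw]
  FD 12: (8,63) -> (8,75) [heading=90, draw]
  FD 3: (8,75) -> (8,78) [heading=90, draw]
  PD: pen down
  -- iteration 3/3 --
  FD 18: (8,78) -> (8,96) [heading=90, draw]
  FD 12: (8,96) -> (8,108) [heading=90, draw]
  FD 3: (8,108) -> (8,111) [heading=90, draw]
  PD: pen down
]
RT 180: heading 90 -> 270
FD 12: (8,111) -> (8,99) [heading=270, draw]
FD 2: (8,99) -> (8,97) [heading=270, draw]
Final: pos=(8,97), heading=270, 12 segment(s) drawn

Answer: 8 97 270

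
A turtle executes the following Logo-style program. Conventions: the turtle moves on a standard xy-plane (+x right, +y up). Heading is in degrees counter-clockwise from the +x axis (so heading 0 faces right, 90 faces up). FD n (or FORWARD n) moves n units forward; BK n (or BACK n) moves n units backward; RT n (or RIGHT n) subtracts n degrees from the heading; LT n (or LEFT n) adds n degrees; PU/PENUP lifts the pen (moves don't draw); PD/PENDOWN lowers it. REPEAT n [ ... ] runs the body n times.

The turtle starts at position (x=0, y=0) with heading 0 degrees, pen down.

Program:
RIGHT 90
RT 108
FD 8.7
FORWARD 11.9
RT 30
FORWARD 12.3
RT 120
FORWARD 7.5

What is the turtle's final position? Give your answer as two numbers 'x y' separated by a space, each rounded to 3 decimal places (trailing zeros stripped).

Answer: -20.486 17.066

Derivation:
Executing turtle program step by step:
Start: pos=(0,0), heading=0, pen down
RT 90: heading 0 -> 270
RT 108: heading 270 -> 162
FD 8.7: (0,0) -> (-8.274,2.688) [heading=162, draw]
FD 11.9: (-8.274,2.688) -> (-19.592,6.366) [heading=162, draw]
RT 30: heading 162 -> 132
FD 12.3: (-19.592,6.366) -> (-27.822,15.506) [heading=132, draw]
RT 120: heading 132 -> 12
FD 7.5: (-27.822,15.506) -> (-20.486,17.066) [heading=12, draw]
Final: pos=(-20.486,17.066), heading=12, 4 segment(s) drawn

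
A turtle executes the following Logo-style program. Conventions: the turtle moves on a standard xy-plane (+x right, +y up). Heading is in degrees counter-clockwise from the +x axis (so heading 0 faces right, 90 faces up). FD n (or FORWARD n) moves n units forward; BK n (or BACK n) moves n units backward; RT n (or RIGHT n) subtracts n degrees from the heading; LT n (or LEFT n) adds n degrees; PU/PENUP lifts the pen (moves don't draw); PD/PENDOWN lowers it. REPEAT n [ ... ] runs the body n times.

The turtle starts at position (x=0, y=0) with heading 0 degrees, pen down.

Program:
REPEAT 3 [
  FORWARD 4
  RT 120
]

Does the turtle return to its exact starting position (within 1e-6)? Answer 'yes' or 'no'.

Answer: yes

Derivation:
Executing turtle program step by step:
Start: pos=(0,0), heading=0, pen down
REPEAT 3 [
  -- iteration 1/3 --
  FD 4: (0,0) -> (4,0) [heading=0, draw]
  RT 120: heading 0 -> 240
  -- iteration 2/3 --
  FD 4: (4,0) -> (2,-3.464) [heading=240, draw]
  RT 120: heading 240 -> 120
  -- iteration 3/3 --
  FD 4: (2,-3.464) -> (0,0) [heading=120, draw]
  RT 120: heading 120 -> 0
]
Final: pos=(0,0), heading=0, 3 segment(s) drawn

Start position: (0, 0)
Final position: (0, 0)
Distance = 0; < 1e-6 -> CLOSED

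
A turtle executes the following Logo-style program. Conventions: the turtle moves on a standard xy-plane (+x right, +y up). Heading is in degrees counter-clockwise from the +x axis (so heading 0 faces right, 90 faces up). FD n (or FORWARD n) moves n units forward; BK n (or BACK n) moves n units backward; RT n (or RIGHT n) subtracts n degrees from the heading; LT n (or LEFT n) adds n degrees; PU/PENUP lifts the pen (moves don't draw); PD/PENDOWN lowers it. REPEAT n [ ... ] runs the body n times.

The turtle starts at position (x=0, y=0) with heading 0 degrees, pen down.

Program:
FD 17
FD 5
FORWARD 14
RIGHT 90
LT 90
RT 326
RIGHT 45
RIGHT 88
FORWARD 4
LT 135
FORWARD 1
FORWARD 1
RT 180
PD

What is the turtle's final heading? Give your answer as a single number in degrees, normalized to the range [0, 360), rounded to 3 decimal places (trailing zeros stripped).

Executing turtle program step by step:
Start: pos=(0,0), heading=0, pen down
FD 17: (0,0) -> (17,0) [heading=0, draw]
FD 5: (17,0) -> (22,0) [heading=0, draw]
FD 14: (22,0) -> (36,0) [heading=0, draw]
RT 90: heading 0 -> 270
LT 90: heading 270 -> 0
RT 326: heading 0 -> 34
RT 45: heading 34 -> 349
RT 88: heading 349 -> 261
FD 4: (36,0) -> (35.374,-3.951) [heading=261, draw]
LT 135: heading 261 -> 36
FD 1: (35.374,-3.951) -> (36.183,-3.363) [heading=36, draw]
FD 1: (36.183,-3.363) -> (36.992,-2.775) [heading=36, draw]
RT 180: heading 36 -> 216
PD: pen down
Final: pos=(36.992,-2.775), heading=216, 6 segment(s) drawn

Answer: 216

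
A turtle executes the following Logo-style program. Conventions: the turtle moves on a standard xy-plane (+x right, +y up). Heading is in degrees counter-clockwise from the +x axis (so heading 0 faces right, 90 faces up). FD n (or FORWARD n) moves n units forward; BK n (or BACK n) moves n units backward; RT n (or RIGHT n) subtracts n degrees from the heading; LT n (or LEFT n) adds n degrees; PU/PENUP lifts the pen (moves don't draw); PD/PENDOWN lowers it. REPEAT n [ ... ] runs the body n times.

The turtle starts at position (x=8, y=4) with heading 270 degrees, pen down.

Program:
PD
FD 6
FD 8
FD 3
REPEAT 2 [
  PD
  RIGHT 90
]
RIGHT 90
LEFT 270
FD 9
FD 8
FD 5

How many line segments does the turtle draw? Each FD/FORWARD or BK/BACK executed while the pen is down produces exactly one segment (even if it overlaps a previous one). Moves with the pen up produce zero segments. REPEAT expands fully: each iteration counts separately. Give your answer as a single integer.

Executing turtle program step by step:
Start: pos=(8,4), heading=270, pen down
PD: pen down
FD 6: (8,4) -> (8,-2) [heading=270, draw]
FD 8: (8,-2) -> (8,-10) [heading=270, draw]
FD 3: (8,-10) -> (8,-13) [heading=270, draw]
REPEAT 2 [
  -- iteration 1/2 --
  PD: pen down
  RT 90: heading 270 -> 180
  -- iteration 2/2 --
  PD: pen down
  RT 90: heading 180 -> 90
]
RT 90: heading 90 -> 0
LT 270: heading 0 -> 270
FD 9: (8,-13) -> (8,-22) [heading=270, draw]
FD 8: (8,-22) -> (8,-30) [heading=270, draw]
FD 5: (8,-30) -> (8,-35) [heading=270, draw]
Final: pos=(8,-35), heading=270, 6 segment(s) drawn
Segments drawn: 6

Answer: 6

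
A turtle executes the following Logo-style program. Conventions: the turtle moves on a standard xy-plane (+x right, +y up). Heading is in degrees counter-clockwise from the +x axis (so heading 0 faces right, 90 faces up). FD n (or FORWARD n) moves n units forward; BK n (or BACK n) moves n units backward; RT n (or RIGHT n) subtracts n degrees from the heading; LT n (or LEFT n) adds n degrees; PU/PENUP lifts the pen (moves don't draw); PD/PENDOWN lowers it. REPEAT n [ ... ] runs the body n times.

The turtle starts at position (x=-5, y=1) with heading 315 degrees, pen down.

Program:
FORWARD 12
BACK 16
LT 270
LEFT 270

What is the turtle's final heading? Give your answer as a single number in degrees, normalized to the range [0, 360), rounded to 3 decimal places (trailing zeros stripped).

Answer: 135

Derivation:
Executing turtle program step by step:
Start: pos=(-5,1), heading=315, pen down
FD 12: (-5,1) -> (3.485,-7.485) [heading=315, draw]
BK 16: (3.485,-7.485) -> (-7.828,3.828) [heading=315, draw]
LT 270: heading 315 -> 225
LT 270: heading 225 -> 135
Final: pos=(-7.828,3.828), heading=135, 2 segment(s) drawn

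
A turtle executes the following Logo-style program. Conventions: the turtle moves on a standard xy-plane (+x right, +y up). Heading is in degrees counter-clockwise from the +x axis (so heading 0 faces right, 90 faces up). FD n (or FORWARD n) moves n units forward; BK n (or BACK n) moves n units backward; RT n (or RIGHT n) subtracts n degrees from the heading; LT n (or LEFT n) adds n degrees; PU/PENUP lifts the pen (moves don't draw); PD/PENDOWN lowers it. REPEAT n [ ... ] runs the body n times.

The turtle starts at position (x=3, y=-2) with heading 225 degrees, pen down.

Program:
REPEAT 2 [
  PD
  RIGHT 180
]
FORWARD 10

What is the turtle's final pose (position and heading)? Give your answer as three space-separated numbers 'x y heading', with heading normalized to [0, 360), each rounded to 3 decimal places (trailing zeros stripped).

Executing turtle program step by step:
Start: pos=(3,-2), heading=225, pen down
REPEAT 2 [
  -- iteration 1/2 --
  PD: pen down
  RT 180: heading 225 -> 45
  -- iteration 2/2 --
  PD: pen down
  RT 180: heading 45 -> 225
]
FD 10: (3,-2) -> (-4.071,-9.071) [heading=225, draw]
Final: pos=(-4.071,-9.071), heading=225, 1 segment(s) drawn

Answer: -4.071 -9.071 225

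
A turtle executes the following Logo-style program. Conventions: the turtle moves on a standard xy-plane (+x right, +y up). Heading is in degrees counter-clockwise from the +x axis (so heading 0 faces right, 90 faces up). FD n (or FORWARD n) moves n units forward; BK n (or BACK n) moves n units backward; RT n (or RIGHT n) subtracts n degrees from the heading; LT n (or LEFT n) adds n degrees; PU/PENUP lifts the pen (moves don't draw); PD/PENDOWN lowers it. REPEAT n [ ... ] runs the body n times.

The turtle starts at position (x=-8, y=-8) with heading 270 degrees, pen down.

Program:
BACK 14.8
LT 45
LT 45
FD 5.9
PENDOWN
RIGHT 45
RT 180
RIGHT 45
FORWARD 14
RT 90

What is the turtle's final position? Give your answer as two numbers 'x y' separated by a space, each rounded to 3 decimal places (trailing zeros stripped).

Executing turtle program step by step:
Start: pos=(-8,-8), heading=270, pen down
BK 14.8: (-8,-8) -> (-8,6.8) [heading=270, draw]
LT 45: heading 270 -> 315
LT 45: heading 315 -> 0
FD 5.9: (-8,6.8) -> (-2.1,6.8) [heading=0, draw]
PD: pen down
RT 45: heading 0 -> 315
RT 180: heading 315 -> 135
RT 45: heading 135 -> 90
FD 14: (-2.1,6.8) -> (-2.1,20.8) [heading=90, draw]
RT 90: heading 90 -> 0
Final: pos=(-2.1,20.8), heading=0, 3 segment(s) drawn

Answer: -2.1 20.8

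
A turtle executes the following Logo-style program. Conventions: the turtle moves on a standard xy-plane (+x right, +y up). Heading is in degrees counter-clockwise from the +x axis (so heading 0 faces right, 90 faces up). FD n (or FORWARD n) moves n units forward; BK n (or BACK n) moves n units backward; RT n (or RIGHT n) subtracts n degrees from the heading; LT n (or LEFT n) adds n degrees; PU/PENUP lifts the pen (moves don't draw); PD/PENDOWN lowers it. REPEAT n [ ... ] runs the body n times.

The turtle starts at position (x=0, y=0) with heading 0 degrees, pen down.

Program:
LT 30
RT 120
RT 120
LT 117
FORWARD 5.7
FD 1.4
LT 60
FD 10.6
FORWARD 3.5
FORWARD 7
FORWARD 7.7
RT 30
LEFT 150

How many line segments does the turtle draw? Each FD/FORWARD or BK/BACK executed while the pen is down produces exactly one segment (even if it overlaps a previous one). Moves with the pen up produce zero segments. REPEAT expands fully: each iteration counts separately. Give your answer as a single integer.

Answer: 6

Derivation:
Executing turtle program step by step:
Start: pos=(0,0), heading=0, pen down
LT 30: heading 0 -> 30
RT 120: heading 30 -> 270
RT 120: heading 270 -> 150
LT 117: heading 150 -> 267
FD 5.7: (0,0) -> (-0.298,-5.692) [heading=267, draw]
FD 1.4: (-0.298,-5.692) -> (-0.372,-7.09) [heading=267, draw]
LT 60: heading 267 -> 327
FD 10.6: (-0.372,-7.09) -> (8.518,-12.863) [heading=327, draw]
FD 3.5: (8.518,-12.863) -> (11.454,-14.77) [heading=327, draw]
FD 7: (11.454,-14.77) -> (17.324,-18.582) [heading=327, draw]
FD 7.7: (17.324,-18.582) -> (23.782,-22.776) [heading=327, draw]
RT 30: heading 327 -> 297
LT 150: heading 297 -> 87
Final: pos=(23.782,-22.776), heading=87, 6 segment(s) drawn
Segments drawn: 6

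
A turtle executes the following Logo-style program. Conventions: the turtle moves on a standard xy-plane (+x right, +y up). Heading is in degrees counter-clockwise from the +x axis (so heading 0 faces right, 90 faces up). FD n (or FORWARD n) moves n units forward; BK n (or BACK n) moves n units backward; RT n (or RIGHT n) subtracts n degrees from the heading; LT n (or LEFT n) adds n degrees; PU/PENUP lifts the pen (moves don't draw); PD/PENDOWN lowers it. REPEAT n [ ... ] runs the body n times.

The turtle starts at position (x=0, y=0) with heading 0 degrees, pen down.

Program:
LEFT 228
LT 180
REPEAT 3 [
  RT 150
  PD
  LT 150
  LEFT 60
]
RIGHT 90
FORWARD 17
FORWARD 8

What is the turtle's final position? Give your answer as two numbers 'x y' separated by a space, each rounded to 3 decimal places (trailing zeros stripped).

Answer: -18.579 16.728

Derivation:
Executing turtle program step by step:
Start: pos=(0,0), heading=0, pen down
LT 228: heading 0 -> 228
LT 180: heading 228 -> 48
REPEAT 3 [
  -- iteration 1/3 --
  RT 150: heading 48 -> 258
  PD: pen down
  LT 150: heading 258 -> 48
  LT 60: heading 48 -> 108
  -- iteration 2/3 --
  RT 150: heading 108 -> 318
  PD: pen down
  LT 150: heading 318 -> 108
  LT 60: heading 108 -> 168
  -- iteration 3/3 --
  RT 150: heading 168 -> 18
  PD: pen down
  LT 150: heading 18 -> 168
  LT 60: heading 168 -> 228
]
RT 90: heading 228 -> 138
FD 17: (0,0) -> (-12.633,11.375) [heading=138, draw]
FD 8: (-12.633,11.375) -> (-18.579,16.728) [heading=138, draw]
Final: pos=(-18.579,16.728), heading=138, 2 segment(s) drawn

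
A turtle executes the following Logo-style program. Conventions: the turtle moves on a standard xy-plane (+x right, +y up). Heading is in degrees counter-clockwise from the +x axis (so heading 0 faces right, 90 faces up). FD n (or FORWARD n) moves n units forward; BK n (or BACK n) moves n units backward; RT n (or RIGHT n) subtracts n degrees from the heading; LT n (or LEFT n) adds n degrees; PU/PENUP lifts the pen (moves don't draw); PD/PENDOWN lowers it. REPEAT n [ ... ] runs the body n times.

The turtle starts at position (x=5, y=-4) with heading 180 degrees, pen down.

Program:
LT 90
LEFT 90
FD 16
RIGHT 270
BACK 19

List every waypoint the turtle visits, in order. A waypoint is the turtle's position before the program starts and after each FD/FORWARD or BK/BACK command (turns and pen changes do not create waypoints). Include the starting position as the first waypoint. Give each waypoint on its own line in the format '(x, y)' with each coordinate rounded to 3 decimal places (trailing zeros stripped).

Answer: (5, -4)
(21, -4)
(21, -23)

Derivation:
Executing turtle program step by step:
Start: pos=(5,-4), heading=180, pen down
LT 90: heading 180 -> 270
LT 90: heading 270 -> 0
FD 16: (5,-4) -> (21,-4) [heading=0, draw]
RT 270: heading 0 -> 90
BK 19: (21,-4) -> (21,-23) [heading=90, draw]
Final: pos=(21,-23), heading=90, 2 segment(s) drawn
Waypoints (3 total):
(5, -4)
(21, -4)
(21, -23)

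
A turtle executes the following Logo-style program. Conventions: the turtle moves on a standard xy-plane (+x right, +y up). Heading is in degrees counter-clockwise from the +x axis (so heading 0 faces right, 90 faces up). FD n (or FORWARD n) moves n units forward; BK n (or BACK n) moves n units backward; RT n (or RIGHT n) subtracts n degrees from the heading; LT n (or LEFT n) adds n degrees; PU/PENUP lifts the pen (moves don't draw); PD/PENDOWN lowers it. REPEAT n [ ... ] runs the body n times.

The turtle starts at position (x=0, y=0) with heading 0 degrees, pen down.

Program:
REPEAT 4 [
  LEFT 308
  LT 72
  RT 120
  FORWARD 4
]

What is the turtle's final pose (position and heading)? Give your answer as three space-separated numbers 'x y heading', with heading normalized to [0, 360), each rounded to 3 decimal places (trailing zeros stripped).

Answer: 0.611 -1.678 320

Derivation:
Executing turtle program step by step:
Start: pos=(0,0), heading=0, pen down
REPEAT 4 [
  -- iteration 1/4 --
  LT 308: heading 0 -> 308
  LT 72: heading 308 -> 20
  RT 120: heading 20 -> 260
  FD 4: (0,0) -> (-0.695,-3.939) [heading=260, draw]
  -- iteration 2/4 --
  LT 308: heading 260 -> 208
  LT 72: heading 208 -> 280
  RT 120: heading 280 -> 160
  FD 4: (-0.695,-3.939) -> (-4.453,-2.571) [heading=160, draw]
  -- iteration 3/4 --
  LT 308: heading 160 -> 108
  LT 72: heading 108 -> 180
  RT 120: heading 180 -> 60
  FD 4: (-4.453,-2.571) -> (-2.453,0.893) [heading=60, draw]
  -- iteration 4/4 --
  LT 308: heading 60 -> 8
  LT 72: heading 8 -> 80
  RT 120: heading 80 -> 320
  FD 4: (-2.453,0.893) -> (0.611,-1.678) [heading=320, draw]
]
Final: pos=(0.611,-1.678), heading=320, 4 segment(s) drawn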